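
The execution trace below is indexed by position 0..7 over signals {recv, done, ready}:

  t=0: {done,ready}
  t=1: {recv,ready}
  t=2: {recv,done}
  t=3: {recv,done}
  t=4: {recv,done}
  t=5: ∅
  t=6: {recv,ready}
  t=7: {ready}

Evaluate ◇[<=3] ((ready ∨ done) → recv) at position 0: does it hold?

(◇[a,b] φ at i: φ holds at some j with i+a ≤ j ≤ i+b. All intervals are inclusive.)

Check ((ready ∨ done) → recv) at each j in [0,3]:
  j=0: false
  j=1: true
  j=2: true
  j=3: true
Found at j=1 → formula holds.

True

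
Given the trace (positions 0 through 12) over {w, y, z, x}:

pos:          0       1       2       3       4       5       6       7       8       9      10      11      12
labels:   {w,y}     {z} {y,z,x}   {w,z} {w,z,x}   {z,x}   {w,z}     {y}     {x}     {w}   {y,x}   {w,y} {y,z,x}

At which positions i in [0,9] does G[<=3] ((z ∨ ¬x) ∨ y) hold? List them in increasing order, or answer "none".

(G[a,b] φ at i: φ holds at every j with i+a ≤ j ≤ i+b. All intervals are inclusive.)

0, 1, 2, 3, 4, 9

Evaluate at each i in [0,9]:
  i=0: ✓ (all of [0,3])
  i=1: ✓ (all of [1,4])
  i=2: ✓ (all of [2,5])
  i=3: ✓ (all of [3,6])
  i=4: ✓ (all of [4,7])
  i=5: ✗ (fails at j=8)
  i=6: ✗ (fails at j=8)
  i=7: ✗ (fails at j=8)
  i=8: ✗ (fails at j=8)
  i=9: ✓ (all of [9,12])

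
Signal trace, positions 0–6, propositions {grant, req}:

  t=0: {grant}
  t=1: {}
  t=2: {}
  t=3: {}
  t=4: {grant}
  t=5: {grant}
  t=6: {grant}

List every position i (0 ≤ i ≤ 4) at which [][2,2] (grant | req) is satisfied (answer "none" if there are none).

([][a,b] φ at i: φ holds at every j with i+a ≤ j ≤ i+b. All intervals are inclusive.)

Evaluate at each i in [0,4]:
  i=0: ✗ (fails at j=2)
  i=1: ✗ (fails at j=3)
  i=2: ✓ (all of [4,4])
  i=3: ✓ (all of [5,5])
  i=4: ✓ (all of [6,6])

2, 3, 4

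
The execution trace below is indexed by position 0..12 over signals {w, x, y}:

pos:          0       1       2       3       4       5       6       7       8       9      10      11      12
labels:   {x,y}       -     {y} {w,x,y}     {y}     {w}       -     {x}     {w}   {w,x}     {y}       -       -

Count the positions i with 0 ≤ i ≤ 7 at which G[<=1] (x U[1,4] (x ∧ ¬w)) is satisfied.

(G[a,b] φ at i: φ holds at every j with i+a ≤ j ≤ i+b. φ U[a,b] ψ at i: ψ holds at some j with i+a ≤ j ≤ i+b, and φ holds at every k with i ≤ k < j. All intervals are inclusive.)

Evaluate at each i in [0,7]:
  i=0: ✗ (fails at j=0)
  i=1: ✗ (fails at j=1)
  i=2: ✗ (fails at j=2)
  i=3: ✗ (fails at j=3)
  i=4: ✗ (fails at j=4)
  i=5: ✗ (fails at j=5)
  i=6: ✗ (fails at j=6)
  i=7: ✗ (fails at j=7)
Positions where it holds: {} → 0.

0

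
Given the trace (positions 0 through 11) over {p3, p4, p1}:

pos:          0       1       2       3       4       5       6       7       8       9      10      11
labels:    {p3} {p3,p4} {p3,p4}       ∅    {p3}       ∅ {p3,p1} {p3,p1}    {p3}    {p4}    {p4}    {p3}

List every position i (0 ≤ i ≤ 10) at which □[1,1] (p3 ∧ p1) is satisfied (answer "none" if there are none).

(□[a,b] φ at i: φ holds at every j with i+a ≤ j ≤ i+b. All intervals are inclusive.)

5, 6

Evaluate at each i in [0,10]:
  i=0: ✗ (fails at j=1)
  i=1: ✗ (fails at j=2)
  i=2: ✗ (fails at j=3)
  i=3: ✗ (fails at j=4)
  i=4: ✗ (fails at j=5)
  i=5: ✓ (all of [6,6])
  i=6: ✓ (all of [7,7])
  i=7: ✗ (fails at j=8)
  i=8: ✗ (fails at j=9)
  i=9: ✗ (fails at j=10)
  i=10: ✗ (fails at j=11)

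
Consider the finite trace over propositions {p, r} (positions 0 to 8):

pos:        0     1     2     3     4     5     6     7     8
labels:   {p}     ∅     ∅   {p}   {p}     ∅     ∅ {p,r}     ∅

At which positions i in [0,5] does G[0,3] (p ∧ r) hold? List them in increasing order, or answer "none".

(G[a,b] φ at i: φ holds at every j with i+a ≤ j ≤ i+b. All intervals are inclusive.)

Evaluate at each i in [0,5]:
  i=0: ✗ (fails at j=0)
  i=1: ✗ (fails at j=1)
  i=2: ✗ (fails at j=2)
  i=3: ✗ (fails at j=3)
  i=4: ✗ (fails at j=4)
  i=5: ✗ (fails at j=5)

none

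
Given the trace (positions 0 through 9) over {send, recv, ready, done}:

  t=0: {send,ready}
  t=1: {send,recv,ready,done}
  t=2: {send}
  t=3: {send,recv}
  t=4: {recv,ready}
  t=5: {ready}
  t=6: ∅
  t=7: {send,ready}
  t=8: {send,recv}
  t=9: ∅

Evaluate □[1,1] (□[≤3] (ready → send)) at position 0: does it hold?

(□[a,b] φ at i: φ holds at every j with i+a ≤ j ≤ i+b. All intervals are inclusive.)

Check □[≤3] (ready → send) at every j in [1,1]:
  j=1: fails at 4
Fails at j=1 → formula fails.

No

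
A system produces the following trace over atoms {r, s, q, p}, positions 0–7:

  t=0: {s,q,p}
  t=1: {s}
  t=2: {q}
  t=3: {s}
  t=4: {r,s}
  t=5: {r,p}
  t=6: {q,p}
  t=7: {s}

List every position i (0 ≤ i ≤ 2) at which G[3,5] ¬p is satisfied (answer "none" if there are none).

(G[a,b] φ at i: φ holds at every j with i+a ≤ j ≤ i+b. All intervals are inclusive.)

none

Evaluate at each i in [0,2]:
  i=0: ✗ (fails at j=5)
  i=1: ✗ (fails at j=5)
  i=2: ✗ (fails at j=5)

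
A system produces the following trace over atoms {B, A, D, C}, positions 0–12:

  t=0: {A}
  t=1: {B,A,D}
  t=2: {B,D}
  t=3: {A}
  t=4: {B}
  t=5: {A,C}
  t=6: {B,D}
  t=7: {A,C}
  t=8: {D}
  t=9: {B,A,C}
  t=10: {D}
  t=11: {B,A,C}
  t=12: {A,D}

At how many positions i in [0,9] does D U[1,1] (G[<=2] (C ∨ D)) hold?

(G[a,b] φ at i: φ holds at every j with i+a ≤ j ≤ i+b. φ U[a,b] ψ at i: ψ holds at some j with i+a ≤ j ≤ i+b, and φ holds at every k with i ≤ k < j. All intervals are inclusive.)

2

Evaluate at each i in [0,9]:
  i=0: ✗ (no rhs in [1,1])
  i=1: ✗ (no rhs in [2,2])
  i=2: ✗ (no rhs in [3,3])
  i=3: ✗ (no rhs in [4,4])
  i=4: ✗ (lhs fails at k=4 before rhs at j=5)
  i=5: ✗ (lhs fails at k=5 before rhs at j=6)
  i=6: ✓ (rhs at j=7; lhs holds on [6,6])
  i=7: ✗ (lhs fails at k=7 before rhs at j=8)
  i=8: ✓ (rhs at j=9; lhs holds on [8,8])
  i=9: ✗ (lhs fails at k=9 before rhs at j=10)
Positions where it holds: {6, 8} → 2.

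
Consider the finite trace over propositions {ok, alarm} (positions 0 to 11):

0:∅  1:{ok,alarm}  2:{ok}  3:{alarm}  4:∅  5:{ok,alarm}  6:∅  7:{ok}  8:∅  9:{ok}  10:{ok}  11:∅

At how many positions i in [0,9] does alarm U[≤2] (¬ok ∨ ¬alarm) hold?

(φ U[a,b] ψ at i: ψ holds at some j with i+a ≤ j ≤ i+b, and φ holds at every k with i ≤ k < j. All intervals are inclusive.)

Evaluate at each i in [0,9]:
  i=0: ✓ (rhs at j=0)
  i=1: ✓ (rhs at j=2; lhs holds on [1,1])
  i=2: ✓ (rhs at j=2)
  i=3: ✓ (rhs at j=3)
  i=4: ✓ (rhs at j=4)
  i=5: ✓ (rhs at j=6; lhs holds on [5,5])
  i=6: ✓ (rhs at j=6)
  i=7: ✓ (rhs at j=7)
  i=8: ✓ (rhs at j=8)
  i=9: ✓ (rhs at j=9)
Positions where it holds: {0, 1, 2, 3, 4, 5, 6, 7, 8, 9} → 10.

10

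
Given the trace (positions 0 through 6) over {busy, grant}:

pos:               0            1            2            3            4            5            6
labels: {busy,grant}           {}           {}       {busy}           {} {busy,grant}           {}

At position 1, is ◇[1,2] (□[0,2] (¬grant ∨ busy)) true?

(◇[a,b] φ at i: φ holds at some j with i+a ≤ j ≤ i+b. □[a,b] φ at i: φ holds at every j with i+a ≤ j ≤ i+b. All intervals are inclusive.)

Check □[0,2] (¬grant ∨ busy) at each j in [2,3]:
  j=2: holds on [2,4]
  j=3: holds on [3,5]
Found at j=2 → formula holds.

Holds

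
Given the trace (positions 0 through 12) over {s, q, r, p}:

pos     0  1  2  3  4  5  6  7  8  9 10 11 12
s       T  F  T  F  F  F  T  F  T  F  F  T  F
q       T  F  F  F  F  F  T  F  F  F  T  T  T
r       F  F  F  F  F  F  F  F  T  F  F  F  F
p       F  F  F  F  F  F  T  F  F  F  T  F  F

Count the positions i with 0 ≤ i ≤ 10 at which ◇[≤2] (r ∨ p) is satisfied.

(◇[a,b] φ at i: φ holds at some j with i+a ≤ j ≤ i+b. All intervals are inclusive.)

Evaluate at each i in [0,10]:
  i=0: ✗ (none in [0,2])
  i=1: ✗ (none in [1,3])
  i=2: ✗ (none in [2,4])
  i=3: ✗ (none in [3,5])
  i=4: ✓ (witness j=6)
  i=5: ✓ (witness j=6)
  i=6: ✓ (witness j=6)
  i=7: ✓ (witness j=8)
  i=8: ✓ (witness j=8)
  i=9: ✓ (witness j=10)
  i=10: ✓ (witness j=10)
Positions where it holds: {4, 5, 6, 7, 8, 9, 10} → 7.

7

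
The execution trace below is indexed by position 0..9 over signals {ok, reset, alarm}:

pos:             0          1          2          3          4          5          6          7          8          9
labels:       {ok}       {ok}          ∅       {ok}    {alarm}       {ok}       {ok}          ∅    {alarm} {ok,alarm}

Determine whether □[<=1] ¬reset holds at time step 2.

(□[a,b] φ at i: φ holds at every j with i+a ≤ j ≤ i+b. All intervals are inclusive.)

Holds

Check ¬reset at every j in [2,3]:
  j=2: true
  j=3: true
All positions satisfy it → formula holds.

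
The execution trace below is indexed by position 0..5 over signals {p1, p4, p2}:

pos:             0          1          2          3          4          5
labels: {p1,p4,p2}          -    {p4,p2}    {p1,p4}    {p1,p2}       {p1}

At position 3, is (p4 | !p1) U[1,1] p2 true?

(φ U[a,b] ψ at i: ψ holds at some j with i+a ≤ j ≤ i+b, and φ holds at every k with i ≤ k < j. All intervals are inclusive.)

Holds

Need some j in [4,4] with p2, and (p4 | !p1) at every k in [3,j-1].
  j=4: p2 holds; (p4 | !p1) holds at every k in [3,3] → satisfied.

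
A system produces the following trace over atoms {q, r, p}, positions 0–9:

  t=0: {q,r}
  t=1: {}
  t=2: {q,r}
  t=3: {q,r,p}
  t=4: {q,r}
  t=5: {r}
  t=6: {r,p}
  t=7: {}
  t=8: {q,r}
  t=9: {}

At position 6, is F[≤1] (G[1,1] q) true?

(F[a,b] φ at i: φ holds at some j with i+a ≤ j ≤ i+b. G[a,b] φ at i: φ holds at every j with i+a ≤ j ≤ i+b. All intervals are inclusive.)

Check G[1,1] q at each j in [6,7]:
  j=6: fails at 7
  j=7: holds on [8,8]
Found at j=7 → formula holds.

Holds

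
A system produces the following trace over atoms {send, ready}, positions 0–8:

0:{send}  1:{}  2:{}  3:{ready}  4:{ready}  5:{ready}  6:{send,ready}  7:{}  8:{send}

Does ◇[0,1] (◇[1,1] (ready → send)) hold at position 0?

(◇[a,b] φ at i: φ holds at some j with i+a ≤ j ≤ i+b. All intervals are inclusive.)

Check ◇[1,1] (ready → send) at each j in [0,1]:
  j=0: holds (witness at 1)
  j=1: holds (witness at 2)
Found at j=0 → formula holds.

Yes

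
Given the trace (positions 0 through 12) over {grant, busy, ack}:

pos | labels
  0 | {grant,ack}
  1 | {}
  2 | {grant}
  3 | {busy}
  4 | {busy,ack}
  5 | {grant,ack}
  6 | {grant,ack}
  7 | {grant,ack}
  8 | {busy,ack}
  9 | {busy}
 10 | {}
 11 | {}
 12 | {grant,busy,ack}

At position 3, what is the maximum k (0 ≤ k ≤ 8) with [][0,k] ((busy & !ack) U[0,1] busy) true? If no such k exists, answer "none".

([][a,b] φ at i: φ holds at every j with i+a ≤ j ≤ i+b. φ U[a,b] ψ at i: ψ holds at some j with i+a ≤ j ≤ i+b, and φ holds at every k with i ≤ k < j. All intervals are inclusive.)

1

((busy & !ack) U[0,1] busy) must hold from j=3 onward; find where it first fails.
  j=3: holds
  j=4: holds
  j=5: fails
Holds on [3,4], so largest k = 1.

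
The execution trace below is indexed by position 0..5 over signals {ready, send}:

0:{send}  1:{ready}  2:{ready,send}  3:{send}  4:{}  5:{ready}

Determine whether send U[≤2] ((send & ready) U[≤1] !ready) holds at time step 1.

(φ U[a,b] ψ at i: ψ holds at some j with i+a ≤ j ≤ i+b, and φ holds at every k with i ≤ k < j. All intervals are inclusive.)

Need some j in [1,3] with ((send & ready) U[≤1] !ready), and send at every k in [1,j-1].
  j=1: ((send & ready) U[≤1] !ready) — fails.
  j=2: ((send & ready) U[≤1] !ready) holds, but send fails at k=1 → not this j.
  j=3: ((send & ready) U[≤1] !ready) holds, but send fails at k=1 → not this j.
No j in the window works → until fails.

No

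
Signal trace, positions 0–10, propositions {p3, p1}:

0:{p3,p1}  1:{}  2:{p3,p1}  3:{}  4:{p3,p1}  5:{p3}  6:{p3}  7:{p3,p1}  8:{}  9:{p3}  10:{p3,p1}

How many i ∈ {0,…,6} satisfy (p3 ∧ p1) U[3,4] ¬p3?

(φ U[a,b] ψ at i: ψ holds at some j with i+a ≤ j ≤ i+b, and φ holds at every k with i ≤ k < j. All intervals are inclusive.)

0

Evaluate at each i in [0,6]:
  i=0: ✗ (lhs fails at k=1 before rhs at j=3)
  i=1: ✗ (no rhs in [4,5])
  i=2: ✗ (no rhs in [5,6])
  i=3: ✗ (no rhs in [6,7])
  i=4: ✗ (lhs fails at k=5 before rhs at j=8)
  i=5: ✗ (lhs fails at k=5 before rhs at j=8)
  i=6: ✗ (no rhs in [9,10])
Positions where it holds: {} → 0.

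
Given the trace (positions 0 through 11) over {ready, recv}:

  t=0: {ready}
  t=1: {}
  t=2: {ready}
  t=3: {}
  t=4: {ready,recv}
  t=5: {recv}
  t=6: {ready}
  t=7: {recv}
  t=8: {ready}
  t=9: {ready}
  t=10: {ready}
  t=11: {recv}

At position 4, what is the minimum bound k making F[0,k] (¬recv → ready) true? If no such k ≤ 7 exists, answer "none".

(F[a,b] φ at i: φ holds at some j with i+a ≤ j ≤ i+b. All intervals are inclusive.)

Scan j = 4,5,… for (¬recv → ready):
  j=4: holds
First hit at j=4, so smallest k = 4-4 = 0.

0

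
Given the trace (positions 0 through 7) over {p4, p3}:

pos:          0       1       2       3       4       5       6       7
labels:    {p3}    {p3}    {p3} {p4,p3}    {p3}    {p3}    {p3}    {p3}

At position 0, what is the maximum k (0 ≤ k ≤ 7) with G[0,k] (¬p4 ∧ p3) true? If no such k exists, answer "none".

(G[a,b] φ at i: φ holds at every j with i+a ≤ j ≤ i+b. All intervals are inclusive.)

2

(¬p4 ∧ p3) must hold from j=0 onward; find where it first fails.
  j=0: holds
  j=1: holds
  j=2: holds
  j=3: fails
Holds on [0,2], so largest k = 2.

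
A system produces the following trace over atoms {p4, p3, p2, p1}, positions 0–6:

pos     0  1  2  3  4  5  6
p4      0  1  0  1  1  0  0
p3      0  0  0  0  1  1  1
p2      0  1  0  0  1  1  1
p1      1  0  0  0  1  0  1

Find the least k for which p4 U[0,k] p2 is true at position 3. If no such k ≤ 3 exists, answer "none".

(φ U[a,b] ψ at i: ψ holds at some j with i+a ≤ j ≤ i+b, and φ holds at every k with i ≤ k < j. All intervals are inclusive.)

1

Need earliest j ≥ 3 with p2, and p4 at every k in [3,j-1].
  j=3: rhs fails.
  j=4: rhs holds; lhs holds on [3,3]. k = 1.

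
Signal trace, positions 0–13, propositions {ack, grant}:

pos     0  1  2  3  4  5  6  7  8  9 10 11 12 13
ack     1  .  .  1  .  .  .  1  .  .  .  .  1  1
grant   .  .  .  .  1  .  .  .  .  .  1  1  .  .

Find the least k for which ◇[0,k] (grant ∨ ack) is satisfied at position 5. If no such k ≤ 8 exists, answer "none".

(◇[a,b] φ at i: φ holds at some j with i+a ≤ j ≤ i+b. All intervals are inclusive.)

Scan j = 5,6,… for (grant ∨ ack):
  j=5: fails
  j=6: fails
  j=7: holds
First hit at j=7, so smallest k = 7-5 = 2.

2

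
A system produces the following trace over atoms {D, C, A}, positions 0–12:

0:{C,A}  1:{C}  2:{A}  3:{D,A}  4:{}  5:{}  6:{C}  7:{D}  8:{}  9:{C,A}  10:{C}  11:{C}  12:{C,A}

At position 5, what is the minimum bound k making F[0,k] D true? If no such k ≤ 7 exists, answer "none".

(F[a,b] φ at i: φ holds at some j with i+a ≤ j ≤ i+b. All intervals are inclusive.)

Scan j = 5,6,… for D:
  j=5: fails
  j=6: fails
  j=7: holds
First hit at j=7, so smallest k = 7-5 = 2.

2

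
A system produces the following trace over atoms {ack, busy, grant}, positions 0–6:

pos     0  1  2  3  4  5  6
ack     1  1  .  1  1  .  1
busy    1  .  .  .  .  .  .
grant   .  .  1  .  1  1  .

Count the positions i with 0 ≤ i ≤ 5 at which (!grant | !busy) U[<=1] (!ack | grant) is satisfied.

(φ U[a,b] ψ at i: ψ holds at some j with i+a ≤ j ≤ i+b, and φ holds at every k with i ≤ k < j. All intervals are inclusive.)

Evaluate at each i in [0,5]:
  i=0: ✗ (no rhs in [0,1])
  i=1: ✓ (rhs at j=2; lhs holds on [1,1])
  i=2: ✓ (rhs at j=2)
  i=3: ✓ (rhs at j=4; lhs holds on [3,3])
  i=4: ✓ (rhs at j=4)
  i=5: ✓ (rhs at j=5)
Positions where it holds: {1, 2, 3, 4, 5} → 5.

5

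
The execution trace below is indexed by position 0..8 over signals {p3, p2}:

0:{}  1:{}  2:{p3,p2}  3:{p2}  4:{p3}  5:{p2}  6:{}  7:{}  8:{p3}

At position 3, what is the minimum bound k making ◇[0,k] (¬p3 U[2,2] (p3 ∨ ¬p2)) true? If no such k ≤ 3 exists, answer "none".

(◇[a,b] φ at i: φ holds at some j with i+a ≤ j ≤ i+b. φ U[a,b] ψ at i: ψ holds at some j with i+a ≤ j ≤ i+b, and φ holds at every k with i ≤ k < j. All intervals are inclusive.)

Scan j = 3,4,… for (¬p3 U[2,2] (p3 ∨ ¬p2)):
  j=3: fails
  j=4: fails
  j=5: holds
First hit at j=5, so smallest k = 5-3 = 2.

2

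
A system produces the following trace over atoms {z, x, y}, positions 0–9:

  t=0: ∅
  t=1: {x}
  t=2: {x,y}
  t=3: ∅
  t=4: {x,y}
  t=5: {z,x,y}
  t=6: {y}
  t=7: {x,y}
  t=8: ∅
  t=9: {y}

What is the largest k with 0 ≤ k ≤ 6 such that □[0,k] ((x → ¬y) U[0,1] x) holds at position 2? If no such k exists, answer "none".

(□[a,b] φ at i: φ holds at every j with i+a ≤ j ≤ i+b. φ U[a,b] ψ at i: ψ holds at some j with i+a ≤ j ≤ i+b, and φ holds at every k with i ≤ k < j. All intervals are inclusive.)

5

((x → ¬y) U[0,1] x) must hold from j=2 onward; find where it first fails.
  j=2: holds
  j=3: holds
  j=4: holds
  j=5: holds
  j=6: holds
  j=7: holds
  j=8: fails
Holds on [2,7], so largest k = 5.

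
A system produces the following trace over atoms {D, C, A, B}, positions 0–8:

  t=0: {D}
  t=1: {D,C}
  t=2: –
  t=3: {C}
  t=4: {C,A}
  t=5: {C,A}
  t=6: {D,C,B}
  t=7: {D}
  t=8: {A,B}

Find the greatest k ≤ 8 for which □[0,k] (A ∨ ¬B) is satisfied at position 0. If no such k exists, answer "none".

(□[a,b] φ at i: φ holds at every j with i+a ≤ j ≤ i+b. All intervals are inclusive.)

(A ∨ ¬B) must hold from j=0 onward; find where it first fails.
  j=0: holds
  j=1: holds
  j=2: holds
  j=3: holds
  j=4: holds
  j=5: holds
  j=6: fails
Holds on [0,5], so largest k = 5.

5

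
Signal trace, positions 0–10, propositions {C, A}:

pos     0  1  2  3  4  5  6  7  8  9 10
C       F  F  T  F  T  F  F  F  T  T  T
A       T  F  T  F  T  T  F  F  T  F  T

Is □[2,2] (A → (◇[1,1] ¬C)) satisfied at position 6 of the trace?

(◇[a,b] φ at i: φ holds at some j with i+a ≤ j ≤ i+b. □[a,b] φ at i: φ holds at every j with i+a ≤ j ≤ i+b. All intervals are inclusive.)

Check (A → (◇[1,1] ¬C)) at every j in [8,8]:
  j=8: antecedent true; consequent fails (none in [9,9]) → ✗
Fails at j=8 → formula fails.

No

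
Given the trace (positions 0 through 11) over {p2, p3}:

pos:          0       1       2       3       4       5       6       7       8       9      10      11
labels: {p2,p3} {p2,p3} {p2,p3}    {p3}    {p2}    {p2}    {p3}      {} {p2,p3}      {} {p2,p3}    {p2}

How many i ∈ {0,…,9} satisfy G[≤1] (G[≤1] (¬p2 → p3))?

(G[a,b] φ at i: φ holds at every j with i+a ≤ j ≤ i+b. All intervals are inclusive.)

5

Evaluate at each i in [0,9]:
  i=0: ✓ (all of [0,1])
  i=1: ✓ (all of [1,2])
  i=2: ✓ (all of [2,3])
  i=3: ✓ (all of [3,4])
  i=4: ✓ (all of [4,5])
  i=5: ✗ (fails at j=6)
  i=6: ✗ (fails at j=6)
  i=7: ✗ (fails at j=7)
  i=8: ✗ (fails at j=8)
  i=9: ✗ (fails at j=9)
Positions where it holds: {0, 1, 2, 3, 4} → 5.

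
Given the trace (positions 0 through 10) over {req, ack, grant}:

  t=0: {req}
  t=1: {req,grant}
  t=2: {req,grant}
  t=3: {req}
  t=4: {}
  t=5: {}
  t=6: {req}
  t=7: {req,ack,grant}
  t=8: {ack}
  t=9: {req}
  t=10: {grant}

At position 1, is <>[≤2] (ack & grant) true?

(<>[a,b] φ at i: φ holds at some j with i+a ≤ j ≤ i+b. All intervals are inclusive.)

Check (ack & grant) at each j in [1,3]:
  j=1: false
  j=2: false
  j=3: false
No position in the window satisfies it → formula fails.

No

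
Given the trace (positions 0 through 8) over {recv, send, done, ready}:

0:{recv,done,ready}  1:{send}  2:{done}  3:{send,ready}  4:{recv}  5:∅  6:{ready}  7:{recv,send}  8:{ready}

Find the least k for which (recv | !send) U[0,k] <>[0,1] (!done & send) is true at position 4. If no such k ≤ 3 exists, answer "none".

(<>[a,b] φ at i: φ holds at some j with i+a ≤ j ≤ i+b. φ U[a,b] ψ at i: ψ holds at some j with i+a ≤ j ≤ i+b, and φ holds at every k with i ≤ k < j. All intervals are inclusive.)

Need earliest j ≥ 4 with <>[0,1] (!done & send), and (recv | !send) at every k in [4,j-1].
  j=4: rhs fails.
  j=5: rhs fails.
  j=6: rhs holds; lhs holds on [4,5]. k = 2.

2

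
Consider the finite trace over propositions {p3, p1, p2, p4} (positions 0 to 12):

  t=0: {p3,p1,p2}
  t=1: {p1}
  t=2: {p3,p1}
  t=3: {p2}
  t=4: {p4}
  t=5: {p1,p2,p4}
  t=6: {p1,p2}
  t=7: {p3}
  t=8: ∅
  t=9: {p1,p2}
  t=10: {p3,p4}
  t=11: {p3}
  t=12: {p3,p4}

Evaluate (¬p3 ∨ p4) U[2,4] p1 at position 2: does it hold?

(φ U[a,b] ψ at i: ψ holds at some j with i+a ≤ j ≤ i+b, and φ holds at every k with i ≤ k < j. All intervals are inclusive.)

Need some j in [4,6] with p1, and (¬p3 ∨ p4) at every k in [2,j-1].
  j=4: p1 false.
  j=5: p1 holds, but (¬p3 ∨ p4) fails at k=2 → not this j.
  j=6: p1 holds, but (¬p3 ∨ p4) fails at k=2 → not this j.
No j in the window works → until fails.

False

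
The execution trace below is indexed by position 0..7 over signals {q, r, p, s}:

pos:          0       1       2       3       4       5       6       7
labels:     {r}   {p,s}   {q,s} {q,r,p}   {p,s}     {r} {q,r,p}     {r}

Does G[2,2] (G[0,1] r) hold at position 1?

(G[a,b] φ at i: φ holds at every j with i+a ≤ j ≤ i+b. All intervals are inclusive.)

Check G[0,1] r at every j in [3,3]:
  j=3: fails at 4
Fails at j=3 → formula fails.

Does not hold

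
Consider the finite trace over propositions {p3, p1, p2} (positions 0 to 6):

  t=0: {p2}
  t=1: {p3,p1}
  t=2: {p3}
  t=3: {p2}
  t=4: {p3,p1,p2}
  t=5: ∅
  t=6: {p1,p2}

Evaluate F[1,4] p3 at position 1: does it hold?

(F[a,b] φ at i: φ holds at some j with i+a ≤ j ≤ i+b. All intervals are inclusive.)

True

Check p3 at each j in [2,5]:
  j=2: true
  j=3: false
  j=4: true
  j=5: false
Found at j=2 → formula holds.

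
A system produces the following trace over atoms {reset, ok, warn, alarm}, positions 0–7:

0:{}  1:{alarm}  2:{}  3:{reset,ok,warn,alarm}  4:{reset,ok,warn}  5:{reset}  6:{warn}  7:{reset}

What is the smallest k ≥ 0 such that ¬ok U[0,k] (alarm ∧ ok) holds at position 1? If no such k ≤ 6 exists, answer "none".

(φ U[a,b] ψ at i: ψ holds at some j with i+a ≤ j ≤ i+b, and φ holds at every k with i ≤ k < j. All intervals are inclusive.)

2

Need earliest j ≥ 1 with (alarm ∧ ok), and ¬ok at every k in [1,j-1].
  j=1: rhs fails.
  j=2: rhs fails.
  j=3: rhs holds; lhs holds on [1,2]. k = 2.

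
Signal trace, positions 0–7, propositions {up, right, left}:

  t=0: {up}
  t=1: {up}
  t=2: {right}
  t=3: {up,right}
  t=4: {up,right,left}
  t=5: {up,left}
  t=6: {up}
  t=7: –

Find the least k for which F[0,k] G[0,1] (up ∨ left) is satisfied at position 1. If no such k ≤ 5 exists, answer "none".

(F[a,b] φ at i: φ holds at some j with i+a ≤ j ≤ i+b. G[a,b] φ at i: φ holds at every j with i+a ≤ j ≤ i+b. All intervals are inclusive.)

2

Scan j = 1,2,… for G[0,1] (up ∨ left):
  j=1: fails
  j=2: fails
  j=3: holds
First hit at j=3, so smallest k = 3-1 = 2.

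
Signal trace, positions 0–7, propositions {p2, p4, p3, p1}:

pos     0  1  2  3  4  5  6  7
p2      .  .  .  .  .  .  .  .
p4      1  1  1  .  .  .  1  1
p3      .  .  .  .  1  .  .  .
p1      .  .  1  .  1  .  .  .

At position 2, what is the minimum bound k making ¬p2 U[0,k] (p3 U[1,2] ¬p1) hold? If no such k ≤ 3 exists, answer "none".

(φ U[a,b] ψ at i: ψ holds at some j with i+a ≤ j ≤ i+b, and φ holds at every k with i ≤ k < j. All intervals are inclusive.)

Need earliest j ≥ 2 with (p3 U[1,2] ¬p1), and ¬p2 at every k in [2,j-1].
  j=2: rhs fails.
  j=3: rhs fails.
  j=4: rhs holds; lhs holds on [2,3]. k = 2.

2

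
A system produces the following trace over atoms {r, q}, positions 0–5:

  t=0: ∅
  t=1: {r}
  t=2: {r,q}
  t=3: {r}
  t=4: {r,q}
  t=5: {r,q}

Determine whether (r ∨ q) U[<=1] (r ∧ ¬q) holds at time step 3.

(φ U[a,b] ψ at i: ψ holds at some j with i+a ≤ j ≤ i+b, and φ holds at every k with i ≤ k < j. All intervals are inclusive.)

Need some j in [3,4] with (r ∧ ¬q), and (r ∨ q) at every k in [3,j-1].
  j=3: (r ∧ ¬q) holds; no prefix to check → satisfied.

Holds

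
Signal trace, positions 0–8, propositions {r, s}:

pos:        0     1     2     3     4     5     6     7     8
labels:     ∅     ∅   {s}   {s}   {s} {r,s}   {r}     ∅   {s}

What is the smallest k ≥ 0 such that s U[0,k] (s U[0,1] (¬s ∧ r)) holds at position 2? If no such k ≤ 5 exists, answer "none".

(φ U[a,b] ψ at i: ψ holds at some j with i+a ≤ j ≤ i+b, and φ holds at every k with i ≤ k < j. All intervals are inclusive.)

3

Need earliest j ≥ 2 with (s U[0,1] (¬s ∧ r)), and s at every k in [2,j-1].
  j=2: rhs fails.
  j=3: rhs fails.
  j=4: rhs fails.
  j=5: rhs holds; lhs holds on [2,4]. k = 3.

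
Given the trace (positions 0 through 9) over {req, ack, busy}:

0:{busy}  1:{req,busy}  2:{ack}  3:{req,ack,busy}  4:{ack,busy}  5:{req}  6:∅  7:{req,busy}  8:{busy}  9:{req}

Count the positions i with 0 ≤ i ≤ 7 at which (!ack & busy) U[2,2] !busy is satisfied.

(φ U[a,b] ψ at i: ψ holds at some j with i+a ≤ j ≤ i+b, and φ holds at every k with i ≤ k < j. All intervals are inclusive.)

Evaluate at each i in [0,7]:
  i=0: ✓ (rhs at j=2; lhs holds on [0,1])
  i=1: ✗ (no rhs in [3,3])
  i=2: ✗ (no rhs in [4,4])
  i=3: ✗ (lhs fails at k=3 before rhs at j=5)
  i=4: ✗ (lhs fails at k=4 before rhs at j=6)
  i=5: ✗ (no rhs in [7,7])
  i=6: ✗ (no rhs in [8,8])
  i=7: ✓ (rhs at j=9; lhs holds on [7,8])
Positions where it holds: {0, 7} → 2.

2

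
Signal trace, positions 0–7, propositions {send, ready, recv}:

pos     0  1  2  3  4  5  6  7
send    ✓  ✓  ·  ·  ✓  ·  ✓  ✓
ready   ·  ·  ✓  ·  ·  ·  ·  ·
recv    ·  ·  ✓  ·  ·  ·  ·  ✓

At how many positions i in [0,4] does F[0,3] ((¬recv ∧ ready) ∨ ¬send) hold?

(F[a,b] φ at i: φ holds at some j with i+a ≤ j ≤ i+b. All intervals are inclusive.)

5

Evaluate at each i in [0,4]:
  i=0: ✓ (witness j=2)
  i=1: ✓ (witness j=2)
  i=2: ✓ (witness j=2)
  i=3: ✓ (witness j=3)
  i=4: ✓ (witness j=5)
Positions where it holds: {0, 1, 2, 3, 4} → 5.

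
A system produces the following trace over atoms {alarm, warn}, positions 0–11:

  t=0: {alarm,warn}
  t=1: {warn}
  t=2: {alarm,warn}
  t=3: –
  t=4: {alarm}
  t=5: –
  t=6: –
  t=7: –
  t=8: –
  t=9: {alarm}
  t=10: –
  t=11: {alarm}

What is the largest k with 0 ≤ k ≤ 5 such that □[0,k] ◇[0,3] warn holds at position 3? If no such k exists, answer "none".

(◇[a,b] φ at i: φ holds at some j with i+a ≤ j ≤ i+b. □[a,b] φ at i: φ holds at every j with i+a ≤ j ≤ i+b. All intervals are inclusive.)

none

◇[0,3] warn must hold from j=3 onward; find where it first fails.
  j=3: fails → no k works.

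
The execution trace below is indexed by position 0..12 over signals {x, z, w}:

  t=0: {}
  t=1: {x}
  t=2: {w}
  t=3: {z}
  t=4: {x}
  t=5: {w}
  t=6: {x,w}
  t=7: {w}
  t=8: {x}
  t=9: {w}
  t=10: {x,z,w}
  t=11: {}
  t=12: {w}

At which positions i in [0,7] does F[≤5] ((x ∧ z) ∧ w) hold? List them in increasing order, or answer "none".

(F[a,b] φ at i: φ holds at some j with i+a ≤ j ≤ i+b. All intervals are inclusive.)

5, 6, 7

Evaluate at each i in [0,7]:
  i=0: ✗ (none in [0,5])
  i=1: ✗ (none in [1,6])
  i=2: ✗ (none in [2,7])
  i=3: ✗ (none in [3,8])
  i=4: ✗ (none in [4,9])
  i=5: ✓ (witness j=10)
  i=6: ✓ (witness j=10)
  i=7: ✓ (witness j=10)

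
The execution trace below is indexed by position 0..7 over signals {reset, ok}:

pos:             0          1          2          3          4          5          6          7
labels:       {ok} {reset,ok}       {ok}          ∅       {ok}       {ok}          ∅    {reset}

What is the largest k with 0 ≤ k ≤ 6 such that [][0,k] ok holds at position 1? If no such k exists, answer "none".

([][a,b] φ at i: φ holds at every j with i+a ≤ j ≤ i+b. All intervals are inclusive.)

1

ok must hold from j=1 onward; find where it first fails.
  j=1: holds
  j=2: holds
  j=3: fails
Holds on [1,2], so largest k = 1.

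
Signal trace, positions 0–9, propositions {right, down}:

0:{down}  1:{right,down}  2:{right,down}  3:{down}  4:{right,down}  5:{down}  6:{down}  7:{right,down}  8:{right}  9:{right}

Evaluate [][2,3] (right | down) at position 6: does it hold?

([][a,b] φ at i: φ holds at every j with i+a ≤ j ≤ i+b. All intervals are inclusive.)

Yes

Check (right | down) at every j in [8,9]:
  j=8: true
  j=9: true
All positions satisfy it → formula holds.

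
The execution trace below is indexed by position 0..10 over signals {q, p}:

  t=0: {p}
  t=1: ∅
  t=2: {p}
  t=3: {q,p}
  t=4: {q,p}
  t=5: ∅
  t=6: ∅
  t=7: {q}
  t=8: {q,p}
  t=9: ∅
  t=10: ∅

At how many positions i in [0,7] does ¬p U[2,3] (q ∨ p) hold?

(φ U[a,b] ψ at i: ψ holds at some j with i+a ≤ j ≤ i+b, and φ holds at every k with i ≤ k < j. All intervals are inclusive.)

2

Evaluate at each i in [0,7]:
  i=0: ✗ (lhs fails at k=0 before rhs at j=2)
  i=1: ✗ (lhs fails at k=2 before rhs at j=3)
  i=2: ✗ (lhs fails at k=2 before rhs at j=4)
  i=3: ✗ (no rhs in [5,6])
  i=4: ✗ (lhs fails at k=4 before rhs at j=7)
  i=5: ✓ (rhs at j=7; lhs holds on [5,6])
  i=6: ✓ (rhs at j=8; lhs holds on [6,7])
  i=7: ✗ (no rhs in [9,10])
Positions where it holds: {5, 6} → 2.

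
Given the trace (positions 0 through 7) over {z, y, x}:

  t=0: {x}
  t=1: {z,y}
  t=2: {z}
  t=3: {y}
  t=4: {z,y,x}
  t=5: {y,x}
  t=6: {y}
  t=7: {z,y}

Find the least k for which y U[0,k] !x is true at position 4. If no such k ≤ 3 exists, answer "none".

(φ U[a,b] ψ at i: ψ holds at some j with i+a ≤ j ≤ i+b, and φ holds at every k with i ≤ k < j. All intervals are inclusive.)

2

Need earliest j ≥ 4 with !x, and y at every k in [4,j-1].
  j=4: rhs fails.
  j=5: rhs fails.
  j=6: rhs holds; lhs holds on [4,5]. k = 2.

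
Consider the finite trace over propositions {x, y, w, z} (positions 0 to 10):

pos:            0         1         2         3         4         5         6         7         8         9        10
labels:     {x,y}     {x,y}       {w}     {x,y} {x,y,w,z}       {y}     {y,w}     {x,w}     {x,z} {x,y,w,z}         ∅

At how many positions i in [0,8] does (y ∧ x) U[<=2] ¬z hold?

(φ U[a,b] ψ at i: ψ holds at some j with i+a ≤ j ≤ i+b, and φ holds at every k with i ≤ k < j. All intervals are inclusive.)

Evaluate at each i in [0,8]:
  i=0: ✓ (rhs at j=0)
  i=1: ✓ (rhs at j=1)
  i=2: ✓ (rhs at j=2)
  i=3: ✓ (rhs at j=3)
  i=4: ✓ (rhs at j=5; lhs holds on [4,4])
  i=5: ✓ (rhs at j=5)
  i=6: ✓ (rhs at j=6)
  i=7: ✓ (rhs at j=7)
  i=8: ✗ (lhs fails at k=8 before rhs at j=10)
Positions where it holds: {0, 1, 2, 3, 4, 5, 6, 7} → 8.

8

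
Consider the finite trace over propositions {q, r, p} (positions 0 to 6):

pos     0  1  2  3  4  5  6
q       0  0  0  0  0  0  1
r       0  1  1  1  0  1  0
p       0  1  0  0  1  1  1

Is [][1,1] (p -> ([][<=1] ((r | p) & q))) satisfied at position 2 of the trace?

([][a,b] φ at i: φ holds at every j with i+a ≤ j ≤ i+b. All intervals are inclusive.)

Check (p -> ([][<=1] ((r | p) & q))) at every j in [3,3]:
  j=3: antecedent false → ✓
All positions satisfy it → formula holds.

True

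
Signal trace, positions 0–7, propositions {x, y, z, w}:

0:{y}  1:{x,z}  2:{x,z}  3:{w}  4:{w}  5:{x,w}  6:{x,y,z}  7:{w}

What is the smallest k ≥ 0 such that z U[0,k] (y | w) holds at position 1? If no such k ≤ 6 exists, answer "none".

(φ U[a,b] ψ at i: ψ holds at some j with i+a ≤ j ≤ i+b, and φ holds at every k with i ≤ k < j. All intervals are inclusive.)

Need earliest j ≥ 1 with (y | w), and z at every k in [1,j-1].
  j=1: rhs fails.
  j=2: rhs fails.
  j=3: rhs holds; lhs holds on [1,2]. k = 2.

2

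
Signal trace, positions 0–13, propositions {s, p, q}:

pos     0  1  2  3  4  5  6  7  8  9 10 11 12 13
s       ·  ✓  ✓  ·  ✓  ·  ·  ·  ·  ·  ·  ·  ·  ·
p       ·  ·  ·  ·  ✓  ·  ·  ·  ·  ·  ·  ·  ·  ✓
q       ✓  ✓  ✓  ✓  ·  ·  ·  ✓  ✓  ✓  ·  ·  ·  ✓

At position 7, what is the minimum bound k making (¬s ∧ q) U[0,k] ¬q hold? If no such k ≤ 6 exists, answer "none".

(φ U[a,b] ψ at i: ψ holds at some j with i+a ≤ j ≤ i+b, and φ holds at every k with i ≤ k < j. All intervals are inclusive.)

3

Need earliest j ≥ 7 with ¬q, and (¬s ∧ q) at every k in [7,j-1].
  j=7: rhs fails.
  j=8: rhs fails.
  j=9: rhs fails.
  j=10: rhs holds; lhs holds on [7,9]. k = 3.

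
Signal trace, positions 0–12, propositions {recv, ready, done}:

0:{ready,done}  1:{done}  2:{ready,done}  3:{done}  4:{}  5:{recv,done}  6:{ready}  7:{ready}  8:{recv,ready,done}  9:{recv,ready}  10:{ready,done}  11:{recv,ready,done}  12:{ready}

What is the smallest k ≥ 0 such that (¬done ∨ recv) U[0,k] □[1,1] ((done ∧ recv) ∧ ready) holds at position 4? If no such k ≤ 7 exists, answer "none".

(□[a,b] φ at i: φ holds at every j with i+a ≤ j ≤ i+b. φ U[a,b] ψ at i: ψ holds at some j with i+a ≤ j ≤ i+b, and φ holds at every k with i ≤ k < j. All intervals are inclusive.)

Need earliest j ≥ 4 with □[1,1] ((done ∧ recv) ∧ ready), and (¬done ∨ recv) at every k in [4,j-1].
  j=4: rhs fails.
  j=5: rhs fails.
  j=6: rhs fails.
  j=7: rhs holds; lhs holds on [4,6]. k = 3.

3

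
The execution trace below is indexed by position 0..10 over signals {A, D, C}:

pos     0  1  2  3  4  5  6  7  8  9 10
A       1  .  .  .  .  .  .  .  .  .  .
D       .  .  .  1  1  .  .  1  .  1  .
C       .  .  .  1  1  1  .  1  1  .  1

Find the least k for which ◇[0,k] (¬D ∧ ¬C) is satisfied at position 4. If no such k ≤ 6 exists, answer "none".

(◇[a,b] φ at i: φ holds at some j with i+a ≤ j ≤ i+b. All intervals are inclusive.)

2

Scan j = 4,5,… for (¬D ∧ ¬C):
  j=4: fails
  j=5: fails
  j=6: holds
First hit at j=6, so smallest k = 6-4 = 2.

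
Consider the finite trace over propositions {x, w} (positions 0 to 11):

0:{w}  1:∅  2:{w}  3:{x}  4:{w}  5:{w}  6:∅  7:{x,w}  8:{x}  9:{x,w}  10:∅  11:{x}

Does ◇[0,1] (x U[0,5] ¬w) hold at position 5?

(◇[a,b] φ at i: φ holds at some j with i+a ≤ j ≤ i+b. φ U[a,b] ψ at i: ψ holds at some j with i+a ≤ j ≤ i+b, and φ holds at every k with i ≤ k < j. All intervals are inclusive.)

Check (x U[0,5] ¬w) at each j in [5,6]:
  j=5: fails
  j=6: holds
Found at j=6 → formula holds.

True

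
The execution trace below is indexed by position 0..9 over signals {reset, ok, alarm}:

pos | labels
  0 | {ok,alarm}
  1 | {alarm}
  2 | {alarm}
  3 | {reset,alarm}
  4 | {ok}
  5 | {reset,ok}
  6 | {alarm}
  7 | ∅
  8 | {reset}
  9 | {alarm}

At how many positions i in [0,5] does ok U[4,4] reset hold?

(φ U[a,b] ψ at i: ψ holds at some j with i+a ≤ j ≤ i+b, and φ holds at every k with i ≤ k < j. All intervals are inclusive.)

0

Evaluate at each i in [0,5]:
  i=0: ✗ (no rhs in [4,4])
  i=1: ✗ (lhs fails at k=1 before rhs at j=5)
  i=2: ✗ (no rhs in [6,6])
  i=3: ✗ (no rhs in [7,7])
  i=4: ✗ (lhs fails at k=6 before rhs at j=8)
  i=5: ✗ (no rhs in [9,9])
Positions where it holds: {} → 0.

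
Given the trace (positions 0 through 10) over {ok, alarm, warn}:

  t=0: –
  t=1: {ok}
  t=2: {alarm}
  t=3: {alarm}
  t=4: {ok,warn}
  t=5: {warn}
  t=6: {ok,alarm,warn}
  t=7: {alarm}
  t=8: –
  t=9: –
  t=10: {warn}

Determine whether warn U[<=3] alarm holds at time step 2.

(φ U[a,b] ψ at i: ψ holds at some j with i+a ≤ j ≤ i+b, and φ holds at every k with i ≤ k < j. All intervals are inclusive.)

Need some j in [2,5] with alarm, and warn at every k in [2,j-1].
  j=2: alarm holds; no prefix to check → satisfied.

True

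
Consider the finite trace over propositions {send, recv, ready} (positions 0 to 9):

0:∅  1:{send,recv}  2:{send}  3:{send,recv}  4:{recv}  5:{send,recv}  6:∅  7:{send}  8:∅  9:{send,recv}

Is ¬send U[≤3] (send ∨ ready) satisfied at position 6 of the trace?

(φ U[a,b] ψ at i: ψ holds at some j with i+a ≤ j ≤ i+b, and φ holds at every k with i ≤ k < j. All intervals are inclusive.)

Holds

Need some j in [6,9] with (send ∨ ready), and ¬send at every k in [6,j-1].
  j=6: (send ∨ ready) false.
  j=7: (send ∨ ready) holds; ¬send holds at every k in [6,6] → satisfied.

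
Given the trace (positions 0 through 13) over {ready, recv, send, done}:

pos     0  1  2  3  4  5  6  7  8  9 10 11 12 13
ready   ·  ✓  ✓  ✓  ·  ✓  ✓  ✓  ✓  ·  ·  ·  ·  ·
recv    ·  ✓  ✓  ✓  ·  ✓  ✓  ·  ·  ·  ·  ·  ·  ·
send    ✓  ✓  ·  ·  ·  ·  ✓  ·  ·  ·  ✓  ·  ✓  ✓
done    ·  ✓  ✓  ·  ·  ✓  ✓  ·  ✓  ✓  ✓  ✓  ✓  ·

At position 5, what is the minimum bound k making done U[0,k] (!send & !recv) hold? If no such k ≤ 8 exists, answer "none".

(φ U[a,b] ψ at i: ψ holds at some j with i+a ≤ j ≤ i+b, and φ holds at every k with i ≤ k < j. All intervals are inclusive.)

Need earliest j ≥ 5 with (!send & !recv), and done at every k in [5,j-1].
  j=5: rhs fails.
  j=6: rhs fails.
  j=7: rhs holds; lhs holds on [5,6]. k = 2.

2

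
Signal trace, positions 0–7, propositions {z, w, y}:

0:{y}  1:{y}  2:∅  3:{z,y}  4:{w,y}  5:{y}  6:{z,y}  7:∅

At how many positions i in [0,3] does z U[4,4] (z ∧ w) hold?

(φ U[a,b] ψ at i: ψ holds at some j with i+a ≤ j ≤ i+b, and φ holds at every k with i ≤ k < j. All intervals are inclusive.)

0

Evaluate at each i in [0,3]:
  i=0: ✗ (no rhs in [4,4])
  i=1: ✗ (no rhs in [5,5])
  i=2: ✗ (no rhs in [6,6])
  i=3: ✗ (no rhs in [7,7])
Positions where it holds: {} → 0.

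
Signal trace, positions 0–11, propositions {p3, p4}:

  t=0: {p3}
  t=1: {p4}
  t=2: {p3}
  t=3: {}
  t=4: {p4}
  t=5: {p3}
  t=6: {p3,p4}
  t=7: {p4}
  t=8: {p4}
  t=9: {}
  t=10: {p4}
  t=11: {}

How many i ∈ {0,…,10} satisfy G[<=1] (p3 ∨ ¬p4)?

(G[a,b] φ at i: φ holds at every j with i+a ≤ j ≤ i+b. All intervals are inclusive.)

2

Evaluate at each i in [0,10]:
  i=0: ✗ (fails at j=1)
  i=1: ✗ (fails at j=1)
  i=2: ✓ (all of [2,3])
  i=3: ✗ (fails at j=4)
  i=4: ✗ (fails at j=4)
  i=5: ✓ (all of [5,6])
  i=6: ✗ (fails at j=7)
  i=7: ✗ (fails at j=7)
  i=8: ✗ (fails at j=8)
  i=9: ✗ (fails at j=10)
  i=10: ✗ (fails at j=10)
Positions where it holds: {2, 5} → 2.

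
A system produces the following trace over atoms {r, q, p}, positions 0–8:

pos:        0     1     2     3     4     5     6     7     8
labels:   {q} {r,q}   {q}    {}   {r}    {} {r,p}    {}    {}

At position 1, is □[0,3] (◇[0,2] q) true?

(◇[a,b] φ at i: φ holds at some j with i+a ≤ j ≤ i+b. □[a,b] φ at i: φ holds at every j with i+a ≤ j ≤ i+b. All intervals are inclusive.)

False

Check ◇[0,2] q at every j in [1,4]:
  j=1: holds (witness at 1)
  j=2: holds (witness at 2)
  j=3: fails (none in [3,5])
  j=4: fails (none in [4,6])
Fails at j=3 → formula fails.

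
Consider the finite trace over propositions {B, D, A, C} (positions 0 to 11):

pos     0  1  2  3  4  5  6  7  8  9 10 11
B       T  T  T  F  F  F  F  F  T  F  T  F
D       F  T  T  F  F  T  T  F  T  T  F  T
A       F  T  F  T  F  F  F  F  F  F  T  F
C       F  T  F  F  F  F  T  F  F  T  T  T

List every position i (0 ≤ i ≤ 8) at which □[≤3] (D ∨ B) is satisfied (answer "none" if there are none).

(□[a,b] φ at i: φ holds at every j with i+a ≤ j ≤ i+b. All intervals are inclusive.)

Evaluate at each i in [0,8]:
  i=0: ✗ (fails at j=3)
  i=1: ✗ (fails at j=3)
  i=2: ✗ (fails at j=3)
  i=3: ✗ (fails at j=3)
  i=4: ✗ (fails at j=4)
  i=5: ✗ (fails at j=7)
  i=6: ✗ (fails at j=7)
  i=7: ✗ (fails at j=7)
  i=8: ✓ (all of [8,11])

8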